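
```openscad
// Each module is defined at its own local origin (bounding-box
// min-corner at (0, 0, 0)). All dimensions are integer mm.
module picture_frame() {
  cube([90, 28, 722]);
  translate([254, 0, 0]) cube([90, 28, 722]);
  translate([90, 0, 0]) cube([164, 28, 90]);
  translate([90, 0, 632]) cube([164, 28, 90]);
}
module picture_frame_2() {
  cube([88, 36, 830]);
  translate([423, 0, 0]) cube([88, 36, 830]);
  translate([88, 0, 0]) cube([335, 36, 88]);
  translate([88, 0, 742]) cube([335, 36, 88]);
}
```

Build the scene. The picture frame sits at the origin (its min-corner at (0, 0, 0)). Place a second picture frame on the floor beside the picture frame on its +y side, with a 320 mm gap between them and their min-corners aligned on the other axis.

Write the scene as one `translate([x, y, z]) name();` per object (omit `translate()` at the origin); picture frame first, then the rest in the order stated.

picture_frame();
translate([0, 348, 0]) picture_frame_2();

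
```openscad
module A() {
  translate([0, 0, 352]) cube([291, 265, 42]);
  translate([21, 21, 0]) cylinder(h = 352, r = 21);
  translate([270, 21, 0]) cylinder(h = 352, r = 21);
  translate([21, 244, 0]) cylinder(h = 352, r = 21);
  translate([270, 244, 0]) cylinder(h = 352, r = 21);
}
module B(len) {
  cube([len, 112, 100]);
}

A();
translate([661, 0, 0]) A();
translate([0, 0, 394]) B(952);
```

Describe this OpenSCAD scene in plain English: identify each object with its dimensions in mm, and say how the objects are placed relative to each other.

A is a four-legged stool. The seat is 291×265 mm, 42 mm thick, top at z = 394 mm. It stands on four round legs, each 42 mm in diameter, from z = 0 to the seat underside, each leg's axis is inset half a diameter from the nearest pair of seat edges (so the leg's bounding box is flush with the corner).

B is a rectangular beam 952 mm long (x), 112 mm deep (y), 100 mm thick (z).

The beam spans the tops of two stools placed 370 mm apart, resting at z = 394 mm.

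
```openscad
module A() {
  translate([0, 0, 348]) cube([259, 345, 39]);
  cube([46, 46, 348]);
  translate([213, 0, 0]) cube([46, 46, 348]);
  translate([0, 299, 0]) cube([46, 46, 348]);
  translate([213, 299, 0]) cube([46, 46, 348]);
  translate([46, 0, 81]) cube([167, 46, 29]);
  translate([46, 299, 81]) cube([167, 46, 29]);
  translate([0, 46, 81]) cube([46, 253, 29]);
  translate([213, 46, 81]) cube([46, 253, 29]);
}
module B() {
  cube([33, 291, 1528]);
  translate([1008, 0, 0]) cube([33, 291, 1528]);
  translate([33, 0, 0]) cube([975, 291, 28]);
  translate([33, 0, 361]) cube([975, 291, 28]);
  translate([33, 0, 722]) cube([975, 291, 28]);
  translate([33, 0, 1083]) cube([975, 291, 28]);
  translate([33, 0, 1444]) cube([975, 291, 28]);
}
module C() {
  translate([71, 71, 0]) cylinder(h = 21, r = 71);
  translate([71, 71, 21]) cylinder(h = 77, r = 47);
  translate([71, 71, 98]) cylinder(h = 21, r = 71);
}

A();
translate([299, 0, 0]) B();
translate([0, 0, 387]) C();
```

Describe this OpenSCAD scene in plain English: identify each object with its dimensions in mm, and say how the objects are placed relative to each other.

A is a four-legged stool. The seat is a 259×345×39 mm slab whose top surface is at z = 387 mm; four square legs, each 46×46 mm in cross-section, run from the floor (z = 0) to the underside of the seat, each flush with a corner of the seat. Four stretchers, 46 mm wide and 29 mm tall, connect adjacent legs with their undersides at z = 81 mm, each running between the inner faces of the legs it joins and aligned with the legs' outer faces on the other axis.

B is a bookshelf 1041 mm wide overall, 291 mm deep and 1528 mm tall. The two sides are 33 mm thick vertical panels. 5 horizontal shelves of 28 mm thickness span between the inner faces of the sides; the lowest shelf sits on the floor and shelves are stacked with a clear vertical gap of 333 mm between each pair.

C is a spool: two coaxial disc flanges of radius 71 mm and thickness 21 mm, joined by a core cylinder of radius 47 mm and height 77 mm. The lower flange rests on z = 0 and the three cylinders share a vertical axis.

The bookshelf is on the floor beside the stool on its +x side. The spool is on top of the stool.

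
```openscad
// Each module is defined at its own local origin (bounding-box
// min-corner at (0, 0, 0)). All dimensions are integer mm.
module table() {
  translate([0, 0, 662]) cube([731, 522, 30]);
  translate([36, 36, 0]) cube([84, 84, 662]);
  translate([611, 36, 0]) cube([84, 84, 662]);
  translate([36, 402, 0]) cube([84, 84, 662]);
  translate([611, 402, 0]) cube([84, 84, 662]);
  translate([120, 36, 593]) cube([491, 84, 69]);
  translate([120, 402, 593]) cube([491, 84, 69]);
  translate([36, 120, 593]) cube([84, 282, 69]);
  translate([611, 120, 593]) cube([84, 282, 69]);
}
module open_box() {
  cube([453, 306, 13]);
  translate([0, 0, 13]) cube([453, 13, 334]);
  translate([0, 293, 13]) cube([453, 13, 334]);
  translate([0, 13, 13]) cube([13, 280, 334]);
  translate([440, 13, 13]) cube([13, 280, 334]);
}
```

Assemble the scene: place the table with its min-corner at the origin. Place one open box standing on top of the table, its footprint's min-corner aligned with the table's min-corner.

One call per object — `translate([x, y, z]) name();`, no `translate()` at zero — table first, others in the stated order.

table();
translate([0, 0, 692]) open_box();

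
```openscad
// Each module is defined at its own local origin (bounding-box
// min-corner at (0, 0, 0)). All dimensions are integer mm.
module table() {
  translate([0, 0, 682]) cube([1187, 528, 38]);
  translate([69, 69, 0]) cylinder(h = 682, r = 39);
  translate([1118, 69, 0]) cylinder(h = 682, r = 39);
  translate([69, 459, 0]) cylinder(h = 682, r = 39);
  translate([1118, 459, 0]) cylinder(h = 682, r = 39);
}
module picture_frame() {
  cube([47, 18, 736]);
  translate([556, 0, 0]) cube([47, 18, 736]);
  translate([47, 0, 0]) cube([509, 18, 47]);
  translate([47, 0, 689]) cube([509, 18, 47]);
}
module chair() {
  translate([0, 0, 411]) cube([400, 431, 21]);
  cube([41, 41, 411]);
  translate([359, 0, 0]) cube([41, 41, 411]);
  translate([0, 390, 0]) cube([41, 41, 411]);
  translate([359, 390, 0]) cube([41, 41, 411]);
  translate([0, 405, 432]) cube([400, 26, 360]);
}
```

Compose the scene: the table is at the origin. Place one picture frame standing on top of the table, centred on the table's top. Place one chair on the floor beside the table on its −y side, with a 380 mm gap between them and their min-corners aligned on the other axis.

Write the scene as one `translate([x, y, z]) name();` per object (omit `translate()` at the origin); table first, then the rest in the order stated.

table();
translate([292, 255, 720]) picture_frame();
translate([0, -811, 0]) chair();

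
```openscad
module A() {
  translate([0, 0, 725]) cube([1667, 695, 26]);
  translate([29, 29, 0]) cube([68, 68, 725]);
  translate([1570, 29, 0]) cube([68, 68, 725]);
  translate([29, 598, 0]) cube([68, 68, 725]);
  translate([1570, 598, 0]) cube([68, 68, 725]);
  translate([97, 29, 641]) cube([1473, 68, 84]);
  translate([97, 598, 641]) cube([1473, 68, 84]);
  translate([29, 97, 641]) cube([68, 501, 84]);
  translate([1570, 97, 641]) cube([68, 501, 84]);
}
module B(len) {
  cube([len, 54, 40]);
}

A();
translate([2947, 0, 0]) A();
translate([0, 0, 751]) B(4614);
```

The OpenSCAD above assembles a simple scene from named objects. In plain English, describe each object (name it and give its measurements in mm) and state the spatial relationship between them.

A is a table: top 1667 mm (x) × 695 mm (y), 26 mm thick, upper face at z = 751 mm, on four 68×68 mm square legs, each inset 29 mm from the nearest pair of top edges, running from z = 0 to the bottom of the top. Four apron rails, 68 mm thick and 84 mm tall, run between adjacent legs with their top edges flush with the underside of the top and their outer faces flush with the legs' outer faces.

B is a rectangular beam 4614 mm long (x), 54 mm deep (y), 40 mm thick (z).

The beam spans the tops of two tables placed 1280 mm apart, resting at z = 751 mm.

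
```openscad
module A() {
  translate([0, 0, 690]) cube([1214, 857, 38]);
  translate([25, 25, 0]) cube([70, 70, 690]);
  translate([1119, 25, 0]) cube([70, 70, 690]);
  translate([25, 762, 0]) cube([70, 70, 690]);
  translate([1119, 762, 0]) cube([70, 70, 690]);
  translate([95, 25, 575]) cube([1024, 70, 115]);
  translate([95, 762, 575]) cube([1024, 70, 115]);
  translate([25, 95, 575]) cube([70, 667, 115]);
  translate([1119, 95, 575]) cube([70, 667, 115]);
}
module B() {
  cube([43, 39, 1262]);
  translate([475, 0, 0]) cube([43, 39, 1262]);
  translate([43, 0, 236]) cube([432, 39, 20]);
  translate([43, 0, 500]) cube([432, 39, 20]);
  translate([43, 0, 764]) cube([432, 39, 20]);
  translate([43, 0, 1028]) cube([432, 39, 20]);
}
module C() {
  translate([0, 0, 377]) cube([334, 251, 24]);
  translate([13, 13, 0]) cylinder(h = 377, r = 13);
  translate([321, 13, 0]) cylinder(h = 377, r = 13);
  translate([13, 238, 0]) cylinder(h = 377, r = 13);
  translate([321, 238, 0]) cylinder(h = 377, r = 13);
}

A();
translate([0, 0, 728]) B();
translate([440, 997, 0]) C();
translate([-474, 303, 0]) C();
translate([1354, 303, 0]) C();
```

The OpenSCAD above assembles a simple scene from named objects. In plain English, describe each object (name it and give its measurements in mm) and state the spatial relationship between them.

A is a table: top 1214 mm (x) × 857 mm (y), 38 mm thick, upper face at z = 728 mm, on four 70×70 mm square legs, each inset 25 mm from the nearest pair of top edges, running from z = 0 to the bottom of the top. Four apron rails, 70 mm thick and 115 mm tall, run between adjacent legs with their top edges flush with the underside of the top and their outer faces flush with the legs' outer faces.

B is a straight ladder. Two 43×39 mm vertical rails, 1262 mm tall, stand 518 mm apart (outside-to-outside) with their front faces coplanar on the −y side. 4 rungs, each 39 mm deep and 20 mm tall, span between the inner faces of the rails, front faces flush with the rails. The lowest rung's underside is at z = 236 mm and rungs are spaced 264 mm apart (underside to underside).

C is a four-legged stool. The seat is a 334×251×24 mm slab whose top surface is at z = 401 mm; four round legs, each 26 mm in diameter, run from the floor (z = 0) to the underside of the seat, each leg's axis is inset half a diameter from the nearest pair of seat edges (so the leg's bounding box is flush with the corner).

The ladder is on top of the table. Three stools sit around the table at the +y, −x, +x sides.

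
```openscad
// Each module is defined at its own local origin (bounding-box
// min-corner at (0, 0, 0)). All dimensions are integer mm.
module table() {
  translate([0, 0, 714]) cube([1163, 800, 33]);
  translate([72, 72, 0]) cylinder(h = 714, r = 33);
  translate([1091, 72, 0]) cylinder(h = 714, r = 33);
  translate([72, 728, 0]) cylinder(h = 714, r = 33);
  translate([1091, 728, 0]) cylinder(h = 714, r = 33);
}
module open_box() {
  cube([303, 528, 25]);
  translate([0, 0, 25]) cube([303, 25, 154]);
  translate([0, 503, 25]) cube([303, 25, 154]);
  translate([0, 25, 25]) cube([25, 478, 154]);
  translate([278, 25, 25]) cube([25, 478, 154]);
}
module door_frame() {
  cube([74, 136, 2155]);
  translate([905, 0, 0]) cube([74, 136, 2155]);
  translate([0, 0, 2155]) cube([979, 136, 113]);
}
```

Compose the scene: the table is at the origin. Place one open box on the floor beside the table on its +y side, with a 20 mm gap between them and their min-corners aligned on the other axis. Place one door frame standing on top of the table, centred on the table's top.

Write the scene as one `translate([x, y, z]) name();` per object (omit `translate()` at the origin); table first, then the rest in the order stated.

table();
translate([0, 820, 0]) open_box();
translate([92, 332, 747]) door_frame();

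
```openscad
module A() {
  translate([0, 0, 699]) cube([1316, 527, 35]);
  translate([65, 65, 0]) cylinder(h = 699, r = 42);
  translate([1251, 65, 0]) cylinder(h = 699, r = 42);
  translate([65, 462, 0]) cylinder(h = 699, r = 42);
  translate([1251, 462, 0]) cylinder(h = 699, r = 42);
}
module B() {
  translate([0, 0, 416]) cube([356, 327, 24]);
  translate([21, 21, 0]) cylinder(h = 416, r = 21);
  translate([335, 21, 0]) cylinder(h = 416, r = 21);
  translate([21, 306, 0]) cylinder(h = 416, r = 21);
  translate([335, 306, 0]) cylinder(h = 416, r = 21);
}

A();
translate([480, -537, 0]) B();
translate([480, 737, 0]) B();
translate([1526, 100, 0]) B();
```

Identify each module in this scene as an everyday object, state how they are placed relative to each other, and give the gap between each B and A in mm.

A is a table. B is a stool. Three stools sit around the table at the −y, +y, +x sides. The gap between each stool and the table is 210 mm.

Each stool's nearest face is 210 mm from the table's bounding box.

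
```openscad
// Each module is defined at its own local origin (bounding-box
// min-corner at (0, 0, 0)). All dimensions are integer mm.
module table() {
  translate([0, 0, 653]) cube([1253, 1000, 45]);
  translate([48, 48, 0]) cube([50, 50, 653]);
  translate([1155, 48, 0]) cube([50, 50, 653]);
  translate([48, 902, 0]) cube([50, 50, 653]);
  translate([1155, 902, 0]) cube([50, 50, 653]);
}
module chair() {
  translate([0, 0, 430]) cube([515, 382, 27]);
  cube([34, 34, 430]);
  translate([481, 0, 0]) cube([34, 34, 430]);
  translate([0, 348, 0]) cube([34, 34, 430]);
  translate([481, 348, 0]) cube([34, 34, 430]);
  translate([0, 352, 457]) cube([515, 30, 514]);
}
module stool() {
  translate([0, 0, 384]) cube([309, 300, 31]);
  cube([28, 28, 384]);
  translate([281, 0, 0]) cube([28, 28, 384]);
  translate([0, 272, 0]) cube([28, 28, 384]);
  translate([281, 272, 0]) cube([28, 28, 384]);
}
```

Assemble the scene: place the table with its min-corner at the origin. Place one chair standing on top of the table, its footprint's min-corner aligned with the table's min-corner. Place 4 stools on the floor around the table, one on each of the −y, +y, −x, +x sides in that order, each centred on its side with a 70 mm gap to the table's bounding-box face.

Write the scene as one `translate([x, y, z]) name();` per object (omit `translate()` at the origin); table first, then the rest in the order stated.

table();
translate([0, 0, 698]) chair();
translate([472, -370, 0]) stool();
translate([472, 1070, 0]) stool();
translate([-379, 350, 0]) stool();
translate([1323, 350, 0]) stool();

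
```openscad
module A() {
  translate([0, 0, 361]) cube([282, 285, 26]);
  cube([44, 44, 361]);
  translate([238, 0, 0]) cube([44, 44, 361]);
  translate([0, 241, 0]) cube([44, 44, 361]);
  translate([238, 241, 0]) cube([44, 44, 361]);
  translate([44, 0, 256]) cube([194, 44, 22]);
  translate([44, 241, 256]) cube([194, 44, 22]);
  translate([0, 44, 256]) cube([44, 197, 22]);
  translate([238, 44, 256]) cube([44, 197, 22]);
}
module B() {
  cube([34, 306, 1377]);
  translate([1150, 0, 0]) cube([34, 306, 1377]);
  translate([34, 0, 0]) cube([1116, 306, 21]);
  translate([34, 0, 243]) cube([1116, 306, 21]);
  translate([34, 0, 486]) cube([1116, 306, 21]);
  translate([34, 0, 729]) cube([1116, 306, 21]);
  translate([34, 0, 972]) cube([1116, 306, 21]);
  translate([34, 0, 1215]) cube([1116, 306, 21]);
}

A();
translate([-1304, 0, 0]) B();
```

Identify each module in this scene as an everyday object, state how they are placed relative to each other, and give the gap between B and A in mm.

The bookshelf's nearest face is 120 mm from the stool's −x face.

A is a stool. B is a bookshelf. The bookshelf is on the floor beside the stool on its −x side. The gap between the bookshelf and the stool is 120 mm.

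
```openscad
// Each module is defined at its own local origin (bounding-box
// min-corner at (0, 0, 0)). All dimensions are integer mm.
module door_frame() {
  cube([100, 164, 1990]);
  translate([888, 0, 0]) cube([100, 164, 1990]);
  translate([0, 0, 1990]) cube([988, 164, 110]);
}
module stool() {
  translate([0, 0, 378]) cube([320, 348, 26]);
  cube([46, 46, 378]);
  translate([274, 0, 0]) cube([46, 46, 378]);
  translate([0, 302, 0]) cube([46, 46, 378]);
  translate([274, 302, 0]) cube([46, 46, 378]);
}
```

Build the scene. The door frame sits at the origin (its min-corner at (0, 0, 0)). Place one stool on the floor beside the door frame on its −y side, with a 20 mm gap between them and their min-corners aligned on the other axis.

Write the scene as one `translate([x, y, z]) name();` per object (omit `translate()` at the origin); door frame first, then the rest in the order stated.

door_frame();
translate([0, -368, 0]) stool();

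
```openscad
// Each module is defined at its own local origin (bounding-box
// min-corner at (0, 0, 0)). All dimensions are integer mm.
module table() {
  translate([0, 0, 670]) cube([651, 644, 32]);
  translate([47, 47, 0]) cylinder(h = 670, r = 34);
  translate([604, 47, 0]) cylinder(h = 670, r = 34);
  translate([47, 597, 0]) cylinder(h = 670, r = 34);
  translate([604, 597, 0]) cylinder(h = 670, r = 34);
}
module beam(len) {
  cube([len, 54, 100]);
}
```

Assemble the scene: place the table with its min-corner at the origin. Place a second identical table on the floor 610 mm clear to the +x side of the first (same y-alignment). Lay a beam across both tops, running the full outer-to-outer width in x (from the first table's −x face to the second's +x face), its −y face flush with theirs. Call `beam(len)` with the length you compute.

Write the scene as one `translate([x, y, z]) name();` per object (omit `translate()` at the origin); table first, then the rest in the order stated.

table();
translate([1261, 0, 0]) table();
translate([0, 0, 702]) beam(1912);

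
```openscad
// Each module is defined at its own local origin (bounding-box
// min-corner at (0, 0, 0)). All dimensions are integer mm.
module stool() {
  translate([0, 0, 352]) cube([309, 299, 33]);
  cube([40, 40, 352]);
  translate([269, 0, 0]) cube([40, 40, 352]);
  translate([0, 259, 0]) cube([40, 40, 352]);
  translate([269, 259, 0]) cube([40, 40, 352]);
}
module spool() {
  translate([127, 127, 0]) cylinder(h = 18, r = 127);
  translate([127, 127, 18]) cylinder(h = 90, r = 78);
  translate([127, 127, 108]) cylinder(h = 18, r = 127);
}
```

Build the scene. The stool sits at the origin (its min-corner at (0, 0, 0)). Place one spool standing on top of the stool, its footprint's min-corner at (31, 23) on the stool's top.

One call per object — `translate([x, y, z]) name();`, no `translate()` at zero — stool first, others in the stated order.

stool();
translate([31, 23, 385]) spool();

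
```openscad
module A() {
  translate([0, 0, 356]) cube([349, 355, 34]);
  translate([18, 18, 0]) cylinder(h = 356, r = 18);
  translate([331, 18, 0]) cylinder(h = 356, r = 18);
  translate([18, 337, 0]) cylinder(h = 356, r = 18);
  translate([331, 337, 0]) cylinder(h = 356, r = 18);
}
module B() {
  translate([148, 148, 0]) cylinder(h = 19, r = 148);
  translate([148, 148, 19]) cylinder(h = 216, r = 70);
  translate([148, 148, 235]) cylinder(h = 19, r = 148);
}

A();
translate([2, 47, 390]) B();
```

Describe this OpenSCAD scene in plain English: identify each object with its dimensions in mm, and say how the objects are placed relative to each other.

A is a four-legged stool. The seat is 349×355 mm, 34 mm thick, top at z = 390 mm. It stands on four round legs, each 36 mm in diameter, from z = 0 to the seat underside, each leg's axis is inset half a diameter from the nearest pair of seat edges (so the leg's bounding box is flush with the corner).

B is a spool: two coaxial disc flanges of radius 148 mm and thickness 19 mm, joined by a core cylinder of radius 70 mm and height 216 mm. The lower flange rests on z = 0 and the three cylinders share a vertical axis.

The spool is on top of the stool.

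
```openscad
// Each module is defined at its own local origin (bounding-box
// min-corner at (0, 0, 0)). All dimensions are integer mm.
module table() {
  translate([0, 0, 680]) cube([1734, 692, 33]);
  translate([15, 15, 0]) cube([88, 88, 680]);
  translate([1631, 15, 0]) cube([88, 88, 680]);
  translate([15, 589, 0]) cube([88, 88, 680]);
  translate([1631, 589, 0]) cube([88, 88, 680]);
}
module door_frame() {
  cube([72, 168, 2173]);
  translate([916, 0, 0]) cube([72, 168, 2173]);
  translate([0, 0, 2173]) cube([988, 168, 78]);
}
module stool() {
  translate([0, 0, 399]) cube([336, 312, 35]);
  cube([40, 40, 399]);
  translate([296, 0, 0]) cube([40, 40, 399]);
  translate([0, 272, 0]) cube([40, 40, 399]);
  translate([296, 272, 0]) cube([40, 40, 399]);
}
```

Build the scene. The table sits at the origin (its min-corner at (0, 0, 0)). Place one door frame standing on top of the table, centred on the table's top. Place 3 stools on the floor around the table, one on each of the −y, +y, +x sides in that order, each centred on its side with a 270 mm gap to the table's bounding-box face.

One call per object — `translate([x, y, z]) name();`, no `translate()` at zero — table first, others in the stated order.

table();
translate([373, 262, 713]) door_frame();
translate([699, -582, 0]) stool();
translate([699, 962, 0]) stool();
translate([2004, 190, 0]) stool();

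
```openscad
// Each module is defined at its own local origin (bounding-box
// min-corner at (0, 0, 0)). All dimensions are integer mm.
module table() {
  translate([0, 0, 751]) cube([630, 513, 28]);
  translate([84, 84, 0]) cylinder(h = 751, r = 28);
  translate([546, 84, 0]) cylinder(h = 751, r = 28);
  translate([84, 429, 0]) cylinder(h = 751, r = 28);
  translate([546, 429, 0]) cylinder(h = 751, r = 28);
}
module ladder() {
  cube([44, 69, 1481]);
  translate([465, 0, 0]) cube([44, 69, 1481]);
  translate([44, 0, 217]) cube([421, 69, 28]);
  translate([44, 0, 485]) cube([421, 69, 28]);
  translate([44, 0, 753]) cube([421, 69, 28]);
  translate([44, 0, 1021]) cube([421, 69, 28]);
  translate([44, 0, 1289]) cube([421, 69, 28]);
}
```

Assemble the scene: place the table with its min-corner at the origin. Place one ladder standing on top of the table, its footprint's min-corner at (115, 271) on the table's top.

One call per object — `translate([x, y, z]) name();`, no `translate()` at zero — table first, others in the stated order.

table();
translate([115, 271, 779]) ladder();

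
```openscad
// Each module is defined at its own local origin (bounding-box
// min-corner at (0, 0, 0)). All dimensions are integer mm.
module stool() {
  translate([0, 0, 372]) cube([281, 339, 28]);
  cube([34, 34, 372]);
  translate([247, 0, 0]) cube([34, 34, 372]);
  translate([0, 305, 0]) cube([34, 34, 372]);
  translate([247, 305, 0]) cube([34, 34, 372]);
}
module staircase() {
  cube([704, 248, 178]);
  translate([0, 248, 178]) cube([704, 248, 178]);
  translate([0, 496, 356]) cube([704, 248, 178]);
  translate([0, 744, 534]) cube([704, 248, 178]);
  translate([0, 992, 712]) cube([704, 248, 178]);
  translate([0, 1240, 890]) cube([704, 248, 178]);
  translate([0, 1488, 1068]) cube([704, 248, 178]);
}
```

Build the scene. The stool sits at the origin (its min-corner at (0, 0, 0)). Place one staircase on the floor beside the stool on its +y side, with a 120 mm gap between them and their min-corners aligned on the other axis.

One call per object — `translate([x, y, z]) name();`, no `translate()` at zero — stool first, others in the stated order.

stool();
translate([0, 459, 0]) staircase();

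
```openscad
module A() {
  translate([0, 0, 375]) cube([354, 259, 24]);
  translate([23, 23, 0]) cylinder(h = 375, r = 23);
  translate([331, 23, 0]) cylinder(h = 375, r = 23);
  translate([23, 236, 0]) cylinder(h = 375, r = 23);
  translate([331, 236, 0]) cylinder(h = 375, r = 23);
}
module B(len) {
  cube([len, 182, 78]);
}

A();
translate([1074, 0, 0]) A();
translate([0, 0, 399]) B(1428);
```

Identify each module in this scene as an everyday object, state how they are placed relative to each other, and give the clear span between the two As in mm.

A is a stool. B is a beam. A beam spans the tops of two stools. The clear span between the two stools is 720 mm.

Second stool starts at x = 1074; first ends at x = 354; clear span = 1074 − 354 = 720 mm.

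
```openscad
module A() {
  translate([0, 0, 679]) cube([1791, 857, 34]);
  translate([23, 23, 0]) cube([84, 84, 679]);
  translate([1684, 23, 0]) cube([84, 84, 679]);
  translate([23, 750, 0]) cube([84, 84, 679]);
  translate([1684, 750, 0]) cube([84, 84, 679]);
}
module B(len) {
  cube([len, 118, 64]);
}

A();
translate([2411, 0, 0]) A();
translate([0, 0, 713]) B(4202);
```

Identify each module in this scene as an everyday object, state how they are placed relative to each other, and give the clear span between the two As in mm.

Second table starts at x = 2411; first ends at x = 1791; clear span = 2411 − 1791 = 620 mm.

A is a table. B is a beam. A beam spans the tops of two tables. The clear span between the two tables is 620 mm.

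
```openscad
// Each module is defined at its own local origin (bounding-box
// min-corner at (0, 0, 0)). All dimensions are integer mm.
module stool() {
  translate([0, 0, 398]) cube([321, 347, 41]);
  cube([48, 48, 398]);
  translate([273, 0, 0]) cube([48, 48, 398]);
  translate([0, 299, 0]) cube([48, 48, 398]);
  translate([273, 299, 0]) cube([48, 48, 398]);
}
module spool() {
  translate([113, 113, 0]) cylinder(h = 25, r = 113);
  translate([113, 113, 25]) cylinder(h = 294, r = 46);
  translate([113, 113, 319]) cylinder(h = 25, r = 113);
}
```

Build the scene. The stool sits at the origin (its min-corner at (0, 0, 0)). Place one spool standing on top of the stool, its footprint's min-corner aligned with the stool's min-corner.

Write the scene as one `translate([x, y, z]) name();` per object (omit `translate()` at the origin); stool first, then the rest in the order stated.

stool();
translate([0, 0, 439]) spool();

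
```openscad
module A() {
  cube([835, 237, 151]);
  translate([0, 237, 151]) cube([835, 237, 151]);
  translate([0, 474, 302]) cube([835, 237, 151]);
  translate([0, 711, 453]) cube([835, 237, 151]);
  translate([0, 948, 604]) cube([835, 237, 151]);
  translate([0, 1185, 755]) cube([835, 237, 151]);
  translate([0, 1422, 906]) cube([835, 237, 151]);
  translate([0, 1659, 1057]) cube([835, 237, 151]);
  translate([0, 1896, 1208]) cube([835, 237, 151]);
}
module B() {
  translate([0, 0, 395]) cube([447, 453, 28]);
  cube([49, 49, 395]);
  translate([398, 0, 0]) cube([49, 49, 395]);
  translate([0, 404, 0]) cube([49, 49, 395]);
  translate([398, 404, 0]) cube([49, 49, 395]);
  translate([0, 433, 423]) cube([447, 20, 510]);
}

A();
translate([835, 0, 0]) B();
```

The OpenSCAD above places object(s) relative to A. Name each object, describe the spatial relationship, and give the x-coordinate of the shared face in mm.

The staircase's +x face and the chair's −x face are both at x = 835 mm.

A is a staircase. B is a chair. The chair is against the staircase's +x side, with their −y faces flush. The x-coordinate of the shared face is 835 mm.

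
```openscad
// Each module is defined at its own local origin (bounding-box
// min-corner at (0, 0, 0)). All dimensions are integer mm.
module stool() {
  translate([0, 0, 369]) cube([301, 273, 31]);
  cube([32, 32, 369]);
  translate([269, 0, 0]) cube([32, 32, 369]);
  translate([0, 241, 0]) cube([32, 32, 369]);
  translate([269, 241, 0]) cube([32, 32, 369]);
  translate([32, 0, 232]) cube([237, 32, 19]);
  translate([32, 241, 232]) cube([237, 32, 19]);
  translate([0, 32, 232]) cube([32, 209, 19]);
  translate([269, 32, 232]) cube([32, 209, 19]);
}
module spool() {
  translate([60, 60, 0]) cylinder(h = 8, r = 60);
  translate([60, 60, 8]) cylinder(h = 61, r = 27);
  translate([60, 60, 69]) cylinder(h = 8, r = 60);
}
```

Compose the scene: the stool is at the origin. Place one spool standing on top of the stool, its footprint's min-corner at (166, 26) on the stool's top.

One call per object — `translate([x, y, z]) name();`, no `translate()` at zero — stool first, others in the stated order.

stool();
translate([166, 26, 400]) spool();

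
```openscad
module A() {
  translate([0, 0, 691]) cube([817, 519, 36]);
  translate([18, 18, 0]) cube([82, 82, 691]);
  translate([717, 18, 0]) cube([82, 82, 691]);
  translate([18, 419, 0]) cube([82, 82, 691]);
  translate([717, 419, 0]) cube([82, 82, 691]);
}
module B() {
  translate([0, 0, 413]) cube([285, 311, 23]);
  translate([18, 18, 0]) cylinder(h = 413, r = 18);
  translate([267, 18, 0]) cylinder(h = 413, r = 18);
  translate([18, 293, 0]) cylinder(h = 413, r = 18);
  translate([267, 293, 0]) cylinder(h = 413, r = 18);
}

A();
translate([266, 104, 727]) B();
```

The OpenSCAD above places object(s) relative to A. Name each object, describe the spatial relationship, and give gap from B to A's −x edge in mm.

A is a table. B is a stool. The stool is on top of the table, centred. The gap from the stool to the table's −x edge is 266 mm.

The stool's min-x is at 266; the table's min-x is 0; gap = 266 mm.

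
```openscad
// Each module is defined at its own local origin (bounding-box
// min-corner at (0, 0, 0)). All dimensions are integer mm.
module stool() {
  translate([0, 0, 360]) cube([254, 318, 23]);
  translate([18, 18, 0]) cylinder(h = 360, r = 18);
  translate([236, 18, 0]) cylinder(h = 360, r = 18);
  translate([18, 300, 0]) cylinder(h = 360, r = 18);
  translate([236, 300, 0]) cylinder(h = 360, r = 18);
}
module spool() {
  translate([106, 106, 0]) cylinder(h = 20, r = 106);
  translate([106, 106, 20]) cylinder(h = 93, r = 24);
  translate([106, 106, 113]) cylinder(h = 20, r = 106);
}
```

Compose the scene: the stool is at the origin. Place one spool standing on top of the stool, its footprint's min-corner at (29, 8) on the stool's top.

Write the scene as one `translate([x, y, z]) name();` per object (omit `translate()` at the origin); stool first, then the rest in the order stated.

stool();
translate([29, 8, 383]) spool();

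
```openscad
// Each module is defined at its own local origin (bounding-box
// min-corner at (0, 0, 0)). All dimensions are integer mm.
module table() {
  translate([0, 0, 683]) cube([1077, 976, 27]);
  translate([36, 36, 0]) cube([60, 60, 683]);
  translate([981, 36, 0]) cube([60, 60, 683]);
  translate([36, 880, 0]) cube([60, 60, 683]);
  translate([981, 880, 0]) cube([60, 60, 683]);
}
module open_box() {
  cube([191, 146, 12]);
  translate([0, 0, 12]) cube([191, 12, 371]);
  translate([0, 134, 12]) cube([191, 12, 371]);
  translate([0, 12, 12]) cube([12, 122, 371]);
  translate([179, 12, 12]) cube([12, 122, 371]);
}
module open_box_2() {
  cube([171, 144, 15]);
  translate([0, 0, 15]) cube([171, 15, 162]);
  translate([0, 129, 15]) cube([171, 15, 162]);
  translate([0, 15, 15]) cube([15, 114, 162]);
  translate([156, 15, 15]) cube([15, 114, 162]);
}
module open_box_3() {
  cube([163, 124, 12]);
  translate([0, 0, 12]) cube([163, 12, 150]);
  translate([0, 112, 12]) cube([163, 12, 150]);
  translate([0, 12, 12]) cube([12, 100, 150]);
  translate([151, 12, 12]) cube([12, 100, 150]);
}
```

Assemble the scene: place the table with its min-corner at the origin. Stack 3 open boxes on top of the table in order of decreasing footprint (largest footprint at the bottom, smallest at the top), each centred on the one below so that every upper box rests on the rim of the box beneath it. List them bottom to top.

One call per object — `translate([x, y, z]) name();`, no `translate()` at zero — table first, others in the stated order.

table();
translate([443, 415, 710]) open_box();
translate([453, 416, 1093]) open_box_2();
translate([457, 426, 1270]) open_box_3();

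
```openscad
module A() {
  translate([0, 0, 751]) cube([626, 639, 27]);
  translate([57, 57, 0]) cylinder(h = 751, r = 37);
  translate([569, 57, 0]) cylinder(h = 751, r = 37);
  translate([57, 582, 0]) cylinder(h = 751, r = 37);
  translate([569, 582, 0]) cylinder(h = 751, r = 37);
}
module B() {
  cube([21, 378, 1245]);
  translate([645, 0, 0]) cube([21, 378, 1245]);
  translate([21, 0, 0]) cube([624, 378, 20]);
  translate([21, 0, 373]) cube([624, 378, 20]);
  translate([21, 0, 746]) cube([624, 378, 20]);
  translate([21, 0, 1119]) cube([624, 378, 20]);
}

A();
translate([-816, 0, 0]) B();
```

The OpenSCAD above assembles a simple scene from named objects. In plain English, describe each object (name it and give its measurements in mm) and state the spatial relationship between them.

A is a table with a 626×639 mm rectangular top, 27 mm thick, top surface at z = 778 mm, supported by four round legs of 74 mm diameter, each leg's bounding box inset 20 mm from the nearest pair of top edges, running from the floor.

B is a bookshelf 666 mm wide overall, 378 mm deep and 1245 mm tall. The two sides are 21 mm thick vertical panels. 4 horizontal shelves of 20 mm thickness span between the inner faces of the sides; the lowest shelf sits on the floor and shelves are stacked with a clear vertical gap of 353 mm between each pair.

The bookshelf is on the floor beside the table on its −x side.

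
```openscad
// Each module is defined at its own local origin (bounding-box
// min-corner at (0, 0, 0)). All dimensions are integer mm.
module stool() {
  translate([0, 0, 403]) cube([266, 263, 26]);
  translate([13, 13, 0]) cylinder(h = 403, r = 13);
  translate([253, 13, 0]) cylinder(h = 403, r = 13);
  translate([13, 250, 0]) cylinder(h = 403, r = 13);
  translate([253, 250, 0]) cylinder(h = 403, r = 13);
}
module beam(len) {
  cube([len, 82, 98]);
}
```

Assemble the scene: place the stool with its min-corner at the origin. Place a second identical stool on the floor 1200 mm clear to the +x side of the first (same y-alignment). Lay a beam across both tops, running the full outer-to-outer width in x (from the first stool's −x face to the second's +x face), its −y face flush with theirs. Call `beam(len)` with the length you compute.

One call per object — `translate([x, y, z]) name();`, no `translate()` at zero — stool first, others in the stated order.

stool();
translate([1466, 0, 0]) stool();
translate([0, 0, 429]) beam(1732);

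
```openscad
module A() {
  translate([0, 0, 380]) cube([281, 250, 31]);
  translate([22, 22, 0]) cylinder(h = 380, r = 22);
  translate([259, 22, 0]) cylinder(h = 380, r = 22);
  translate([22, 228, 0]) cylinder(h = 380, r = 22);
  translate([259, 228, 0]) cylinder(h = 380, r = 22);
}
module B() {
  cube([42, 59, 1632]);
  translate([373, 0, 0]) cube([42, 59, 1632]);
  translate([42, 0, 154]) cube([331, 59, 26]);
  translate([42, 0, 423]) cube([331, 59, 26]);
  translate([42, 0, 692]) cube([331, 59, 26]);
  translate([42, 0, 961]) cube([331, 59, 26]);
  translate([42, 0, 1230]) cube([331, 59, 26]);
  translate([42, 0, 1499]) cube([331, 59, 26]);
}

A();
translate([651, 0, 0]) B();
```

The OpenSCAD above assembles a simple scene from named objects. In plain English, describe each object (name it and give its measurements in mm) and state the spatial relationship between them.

A is a four-legged stool. The seat is a 281×250×31 mm slab whose top surface is at z = 411 mm; four round legs, each 44 mm in diameter, run from the floor (z = 0) to the underside of the seat, each leg's axis is inset half a diameter from the nearest pair of seat edges (so the leg's bounding box is flush with the corner).

B is a wooden ladder with two side rails of 42×59 mm section and 1632 mm height, set 415 mm apart overall. Between them run 6 rectangular rungs (59 mm deep, 26 mm thick), front faces flush with the rails' −y face. The bottom of the first rung is 154 mm above the floor and each subsequent rung is 269 mm higher than the one below.

The ladder is on the floor beside the stool on its +x side.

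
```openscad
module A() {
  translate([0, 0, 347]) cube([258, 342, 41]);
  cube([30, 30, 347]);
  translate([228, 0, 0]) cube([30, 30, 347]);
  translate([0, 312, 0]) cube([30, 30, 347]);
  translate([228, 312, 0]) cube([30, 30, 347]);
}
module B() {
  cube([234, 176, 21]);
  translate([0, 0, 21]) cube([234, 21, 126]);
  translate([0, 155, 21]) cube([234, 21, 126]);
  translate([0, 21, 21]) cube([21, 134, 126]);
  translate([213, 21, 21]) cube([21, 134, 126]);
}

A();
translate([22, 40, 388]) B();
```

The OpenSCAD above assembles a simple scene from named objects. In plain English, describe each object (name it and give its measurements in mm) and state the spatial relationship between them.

A is a simple wooden stool: a rectangular seat 258 mm (x) by 342 mm (y), 41 mm thick, top face at z = 388 mm, on four square legs, each 30×30 mm in cross-section. The legs rest on z = 0, each flush with a corner of the seat.

B is an open-topped rectangular box: outside dimensions 234×176×147 mm, with a uniform wall and base thickness of 21 mm. The base is a full 234×176 slab on the floor; four walls sit on top of the base. The front and back walls (the −y and +y sides) span the full width; the two side walls fit between them.

The open box is on top of the stool.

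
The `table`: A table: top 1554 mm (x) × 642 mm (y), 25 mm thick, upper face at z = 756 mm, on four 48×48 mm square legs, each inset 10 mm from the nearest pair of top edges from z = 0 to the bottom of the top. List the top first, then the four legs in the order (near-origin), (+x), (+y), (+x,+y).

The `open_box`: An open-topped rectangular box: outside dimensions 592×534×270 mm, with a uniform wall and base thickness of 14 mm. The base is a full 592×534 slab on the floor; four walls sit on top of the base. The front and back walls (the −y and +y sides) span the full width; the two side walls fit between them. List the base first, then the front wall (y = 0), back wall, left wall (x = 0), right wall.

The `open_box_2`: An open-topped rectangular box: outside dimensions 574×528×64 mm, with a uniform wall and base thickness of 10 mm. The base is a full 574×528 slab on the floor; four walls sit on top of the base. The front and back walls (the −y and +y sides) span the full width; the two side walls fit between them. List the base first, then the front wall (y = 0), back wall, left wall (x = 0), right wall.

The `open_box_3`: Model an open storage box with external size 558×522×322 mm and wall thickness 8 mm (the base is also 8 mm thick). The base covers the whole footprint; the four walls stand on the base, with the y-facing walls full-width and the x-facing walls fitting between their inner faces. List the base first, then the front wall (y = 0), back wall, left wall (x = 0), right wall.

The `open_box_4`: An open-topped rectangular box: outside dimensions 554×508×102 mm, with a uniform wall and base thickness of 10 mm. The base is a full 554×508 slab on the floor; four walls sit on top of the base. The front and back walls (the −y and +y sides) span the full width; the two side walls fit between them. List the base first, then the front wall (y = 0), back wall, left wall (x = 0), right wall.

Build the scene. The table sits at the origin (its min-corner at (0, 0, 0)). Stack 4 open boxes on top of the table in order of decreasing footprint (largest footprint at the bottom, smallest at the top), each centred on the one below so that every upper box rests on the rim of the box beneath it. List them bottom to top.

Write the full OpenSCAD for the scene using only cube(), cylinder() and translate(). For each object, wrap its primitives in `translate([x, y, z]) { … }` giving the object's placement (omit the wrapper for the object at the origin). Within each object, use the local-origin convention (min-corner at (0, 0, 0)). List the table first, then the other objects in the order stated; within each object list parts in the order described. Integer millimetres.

translate([0, 0, 731]) cube([1554, 642, 25]);
translate([10, 10, 0]) cube([48, 48, 731]);
translate([1496, 10, 0]) cube([48, 48, 731]);
translate([10, 584, 0]) cube([48, 48, 731]);
translate([1496, 584, 0]) cube([48, 48, 731]);
translate([481, 54, 756]) {
  cube([592, 534, 14]);
  translate([0, 0, 14]) cube([592, 14, 256]);
  translate([0, 520, 14]) cube([592, 14, 256]);
  translate([0, 14, 14]) cube([14, 506, 256]);
  translate([578, 14, 14]) cube([14, 506, 256]);
}
translate([490, 57, 1026]) {
  cube([574, 528, 10]);
  translate([0, 0, 10]) cube([574, 10, 54]);
  translate([0, 518, 10]) cube([574, 10, 54]);
  translate([0, 10, 10]) cube([10, 508, 54]);
  translate([564, 10, 10]) cube([10, 508, 54]);
}
translate([498, 60, 1090]) {
  cube([558, 522, 8]);
  translate([0, 0, 8]) cube([558, 8, 314]);
  translate([0, 514, 8]) cube([558, 8, 314]);
  translate([0, 8, 8]) cube([8, 506, 314]);
  translate([550, 8, 8]) cube([8, 506, 314]);
}
translate([500, 67, 1412]) {
  cube([554, 508, 10]);
  translate([0, 0, 10]) cube([554, 10, 92]);
  translate([0, 498, 10]) cube([554, 10, 92]);
  translate([0, 10, 10]) cube([10, 488, 92]);
  translate([544, 10, 10]) cube([10, 488, 92]);
}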